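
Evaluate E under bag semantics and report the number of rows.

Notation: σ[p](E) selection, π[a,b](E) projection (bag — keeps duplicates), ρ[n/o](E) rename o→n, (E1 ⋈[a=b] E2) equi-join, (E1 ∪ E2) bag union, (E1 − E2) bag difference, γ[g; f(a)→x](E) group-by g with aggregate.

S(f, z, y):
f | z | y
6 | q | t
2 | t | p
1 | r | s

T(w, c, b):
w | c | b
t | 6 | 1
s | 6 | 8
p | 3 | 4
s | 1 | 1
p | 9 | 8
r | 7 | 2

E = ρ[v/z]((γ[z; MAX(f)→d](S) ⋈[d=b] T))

Row counts bottom-up:
  S → 3
  γ[z; MAX(f)→d](S) → 3
  T → 6
  (γ[z; MAX(f)→d](S) ⋈[d=b] T) → 3
  ρ[v/z]((γ[z; MAX(f)→d](S) ⋈[d=b] T)) → 3

|E| = 3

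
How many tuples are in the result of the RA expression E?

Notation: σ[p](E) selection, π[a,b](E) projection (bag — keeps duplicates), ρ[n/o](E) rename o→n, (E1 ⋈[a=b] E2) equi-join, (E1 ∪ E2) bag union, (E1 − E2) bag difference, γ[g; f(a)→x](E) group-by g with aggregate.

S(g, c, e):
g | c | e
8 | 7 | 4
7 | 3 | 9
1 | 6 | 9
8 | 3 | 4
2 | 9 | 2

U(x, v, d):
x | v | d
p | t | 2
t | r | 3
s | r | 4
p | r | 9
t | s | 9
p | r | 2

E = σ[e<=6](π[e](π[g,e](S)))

Stepwise |·|:
  S → 5
  π[g,e](S) → 5
  π[e](π[g,e](S)) → 5
  σ[e<=6](π[e](π[g,e](S))) → 3

|E| = 3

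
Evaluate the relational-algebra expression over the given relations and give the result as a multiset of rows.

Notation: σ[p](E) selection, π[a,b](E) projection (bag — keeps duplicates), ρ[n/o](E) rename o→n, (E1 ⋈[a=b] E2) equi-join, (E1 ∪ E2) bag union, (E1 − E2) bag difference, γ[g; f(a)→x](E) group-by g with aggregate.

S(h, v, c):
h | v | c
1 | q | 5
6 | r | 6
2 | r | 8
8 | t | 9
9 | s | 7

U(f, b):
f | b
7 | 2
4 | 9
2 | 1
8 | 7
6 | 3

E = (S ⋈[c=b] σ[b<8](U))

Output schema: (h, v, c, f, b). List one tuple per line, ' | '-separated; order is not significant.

Stepwise |·|:
  S → 5
  U → 5
  σ[b<8](U) → 4
  (S ⋈[c=b] σ[b<8](U)) → 1

== RESULT ==
h | v | c | f | b
9 | s | 7 | 8 | 7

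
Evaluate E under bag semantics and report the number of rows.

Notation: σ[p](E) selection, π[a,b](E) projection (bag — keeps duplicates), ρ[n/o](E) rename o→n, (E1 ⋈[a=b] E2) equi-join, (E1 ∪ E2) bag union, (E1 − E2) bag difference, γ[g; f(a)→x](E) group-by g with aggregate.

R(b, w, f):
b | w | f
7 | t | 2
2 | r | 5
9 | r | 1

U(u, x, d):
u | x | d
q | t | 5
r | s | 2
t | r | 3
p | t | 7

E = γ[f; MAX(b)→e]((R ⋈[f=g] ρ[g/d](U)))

Per-node cardinality:
  R → 3
  U → 4
  ρ[g/d](U) → 4
  (R ⋈[f=g] ρ[g/d](U)) → 2
  γ[f; MAX(b)→e]((R ⋈[f=g] ρ[g/d](U))) → 2

|E| = 2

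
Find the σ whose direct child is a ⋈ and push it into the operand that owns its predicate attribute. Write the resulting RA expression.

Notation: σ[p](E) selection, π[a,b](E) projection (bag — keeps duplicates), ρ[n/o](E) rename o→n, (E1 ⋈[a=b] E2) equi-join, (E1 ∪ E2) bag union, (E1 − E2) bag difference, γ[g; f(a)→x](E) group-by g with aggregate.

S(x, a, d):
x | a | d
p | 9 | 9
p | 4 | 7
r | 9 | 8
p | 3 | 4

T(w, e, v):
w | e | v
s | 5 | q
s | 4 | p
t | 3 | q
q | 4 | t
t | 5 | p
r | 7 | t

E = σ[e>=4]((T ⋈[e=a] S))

σ filters on e, owned by the left side.
E' = (σ[e>=4](T) ⋈[e=a] S)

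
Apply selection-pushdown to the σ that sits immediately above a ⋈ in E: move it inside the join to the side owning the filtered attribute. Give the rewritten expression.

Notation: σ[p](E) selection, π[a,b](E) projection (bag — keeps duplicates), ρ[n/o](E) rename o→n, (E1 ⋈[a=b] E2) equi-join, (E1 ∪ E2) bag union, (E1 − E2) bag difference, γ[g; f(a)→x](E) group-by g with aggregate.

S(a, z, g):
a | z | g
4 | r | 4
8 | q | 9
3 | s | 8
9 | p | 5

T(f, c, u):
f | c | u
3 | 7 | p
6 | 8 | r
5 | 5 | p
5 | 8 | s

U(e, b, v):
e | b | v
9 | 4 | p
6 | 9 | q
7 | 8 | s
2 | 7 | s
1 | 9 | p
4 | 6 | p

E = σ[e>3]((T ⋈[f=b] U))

σ filters on e, owned by the right side.
E' = (T ⋈[f=b] σ[e>3](U))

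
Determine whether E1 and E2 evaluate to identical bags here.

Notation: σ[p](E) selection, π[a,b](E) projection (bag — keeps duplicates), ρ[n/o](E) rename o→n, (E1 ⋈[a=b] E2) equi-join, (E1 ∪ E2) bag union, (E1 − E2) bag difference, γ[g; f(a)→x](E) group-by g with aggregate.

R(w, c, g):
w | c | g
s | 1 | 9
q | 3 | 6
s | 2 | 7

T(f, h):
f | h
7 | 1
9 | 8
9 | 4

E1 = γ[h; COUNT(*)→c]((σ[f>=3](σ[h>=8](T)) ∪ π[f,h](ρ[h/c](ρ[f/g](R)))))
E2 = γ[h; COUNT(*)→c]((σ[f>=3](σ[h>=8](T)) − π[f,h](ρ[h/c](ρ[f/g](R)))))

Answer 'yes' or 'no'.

E1 per-node cardinality:
  T → 3
  σ[h>=8](T) → 1
  σ[f>=3](σ[h>=8](T)) → 1
  R → 3
  ρ[f/g](R) → 3
  ρ[h/c](ρ[f/g](R)) → 3
  π[f,h](ρ[h/c](ρ[f/g](R))) → 3
  (σ[f>=3](σ[h>=8](T)) ∪ π[f,h](ρ[h/c](ρ[f/g](R)))) → 4
  γ[h; COUNT(*)→c]((σ[f>=3](σ[h>=8](T)) ∪ π[f,h](ρ[h/c](ρ[f/g](R))))) → 4
E2 per-node cardinality:
  T → 3
  σ[h>=8](T) → 1
  σ[f>=3](σ[h>=8](T)) → 1
  R → 3
  ρ[f/g](R) → 3
  ρ[h/c](ρ[f/g](R)) → 3
  π[f,h](ρ[h/c](ρ[f/g](R))) → 3
  (σ[f>=3](σ[h>=8](T)) − π[f,h](ρ[h/c](ρ[f/g](R)))) → 1
  γ[h; COUNT(*)→c]((σ[f>=3](σ[h>=8](T)) − π[f,h](ρ[h/c](ρ[f/g](R))))) → 1

E1 result:
h | c
1 | 1
2 | 1
3 | 1
8 | 1
E2 result:
h | c
8 | 1
Witness: (2, 1) appears 1× in E1 but 0× in E2.

no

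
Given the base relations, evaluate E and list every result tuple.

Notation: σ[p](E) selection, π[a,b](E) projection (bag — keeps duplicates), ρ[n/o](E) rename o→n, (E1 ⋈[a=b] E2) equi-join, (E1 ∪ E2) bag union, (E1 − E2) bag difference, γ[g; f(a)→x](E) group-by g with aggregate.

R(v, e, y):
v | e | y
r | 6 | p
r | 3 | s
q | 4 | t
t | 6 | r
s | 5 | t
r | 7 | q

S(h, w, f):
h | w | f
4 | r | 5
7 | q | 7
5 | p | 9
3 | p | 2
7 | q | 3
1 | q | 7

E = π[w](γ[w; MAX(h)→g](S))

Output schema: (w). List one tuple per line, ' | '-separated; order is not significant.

Stepwise |·|:
  S → 6
  γ[w; MAX(h)→g](S) → 3
  π[w](γ[w; MAX(h)→g](S)) → 3

== RESULT ==
w
p
q
r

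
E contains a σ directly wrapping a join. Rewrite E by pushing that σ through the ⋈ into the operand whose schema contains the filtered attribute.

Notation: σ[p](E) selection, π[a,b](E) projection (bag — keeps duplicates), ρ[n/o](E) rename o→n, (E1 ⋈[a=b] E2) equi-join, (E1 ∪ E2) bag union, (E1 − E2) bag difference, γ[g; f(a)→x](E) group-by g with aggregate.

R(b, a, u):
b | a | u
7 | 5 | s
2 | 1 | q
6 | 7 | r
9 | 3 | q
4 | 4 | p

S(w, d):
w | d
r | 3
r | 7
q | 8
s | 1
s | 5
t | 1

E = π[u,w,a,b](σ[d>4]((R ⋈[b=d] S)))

σ filters on d, owned by the right side.
E' = π[u,w,a,b]((R ⋈[b=d] σ[d>4](S)))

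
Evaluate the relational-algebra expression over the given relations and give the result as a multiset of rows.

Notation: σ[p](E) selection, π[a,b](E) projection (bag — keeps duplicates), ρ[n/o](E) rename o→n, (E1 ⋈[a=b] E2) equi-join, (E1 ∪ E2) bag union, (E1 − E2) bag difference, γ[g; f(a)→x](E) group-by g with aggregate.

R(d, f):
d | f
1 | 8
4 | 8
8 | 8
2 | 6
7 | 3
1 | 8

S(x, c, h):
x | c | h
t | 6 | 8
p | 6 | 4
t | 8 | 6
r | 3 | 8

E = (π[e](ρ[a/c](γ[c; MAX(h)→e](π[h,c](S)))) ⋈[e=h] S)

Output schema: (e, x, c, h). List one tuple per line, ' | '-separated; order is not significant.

Subexpression sizes:
  S → 4
  π[h,c](S) → 4
  γ[c; MAX(h)→e](π[h,c](S)) → 3
  ρ[a/c](γ[c; MAX(h)→e](π[h,c](S))) → 3
  π[e](ρ[a/c](γ[c; MAX(h)→e](π[h,c](S)))) → 3
  S → 4
  (π[e](ρ[a/c](γ[c; MAX(h)→e](π[h,c](S)))) ⋈[e=h] S) → 5

== RESULT ==
e | x | c | h
6 | t | 8 | 6
8 | r | 3 | 8
8 | r | 3 | 8
8 | t | 6 | 8
8 | t | 6 | 8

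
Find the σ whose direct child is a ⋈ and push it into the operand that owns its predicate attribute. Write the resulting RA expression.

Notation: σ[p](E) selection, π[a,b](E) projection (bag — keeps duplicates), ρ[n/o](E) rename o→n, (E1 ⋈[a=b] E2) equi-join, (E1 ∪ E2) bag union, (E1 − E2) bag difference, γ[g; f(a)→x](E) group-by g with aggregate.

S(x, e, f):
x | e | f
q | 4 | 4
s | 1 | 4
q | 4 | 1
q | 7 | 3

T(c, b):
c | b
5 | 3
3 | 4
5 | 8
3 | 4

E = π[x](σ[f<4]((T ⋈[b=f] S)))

σ filters on f, owned by the right side.
E' = π[x]((T ⋈[b=f] σ[f<4](S)))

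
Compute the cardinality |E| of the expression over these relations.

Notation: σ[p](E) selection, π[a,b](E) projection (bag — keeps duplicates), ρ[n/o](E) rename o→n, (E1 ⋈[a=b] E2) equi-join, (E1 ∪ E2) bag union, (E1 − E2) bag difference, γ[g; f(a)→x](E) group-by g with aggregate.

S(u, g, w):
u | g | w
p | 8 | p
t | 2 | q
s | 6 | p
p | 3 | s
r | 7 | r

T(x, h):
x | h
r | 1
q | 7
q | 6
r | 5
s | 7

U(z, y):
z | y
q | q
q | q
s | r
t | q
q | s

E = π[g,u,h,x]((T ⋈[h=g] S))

Per-node cardinality:
  T → 5
  S → 5
  (T ⋈[h=g] S) → 3
  π[g,u,h,x]((T ⋈[h=g] S)) → 3

|E| = 3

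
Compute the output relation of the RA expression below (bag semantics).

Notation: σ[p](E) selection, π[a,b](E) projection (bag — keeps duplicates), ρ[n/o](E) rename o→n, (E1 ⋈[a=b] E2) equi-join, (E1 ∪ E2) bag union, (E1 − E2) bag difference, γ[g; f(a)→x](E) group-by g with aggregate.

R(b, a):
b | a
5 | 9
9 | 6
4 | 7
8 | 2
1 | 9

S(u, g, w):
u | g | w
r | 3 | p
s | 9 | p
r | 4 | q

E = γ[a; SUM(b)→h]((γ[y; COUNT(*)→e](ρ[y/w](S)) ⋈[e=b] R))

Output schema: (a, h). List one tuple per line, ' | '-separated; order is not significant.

Stepwise |·|:
  S → 3
  ρ[y/w](S) → 3
  γ[y; COUNT(*)→e](ρ[y/w](S)) → 2
  R → 5
  (γ[y; COUNT(*)→e](ρ[y/w](S)) ⋈[e=b] R) → 1
  γ[a; SUM(b)→h]((γ[y; COUNT(*)→e](ρ[y/w](S)) ⋈[e=b] R)) → 1

== RESULT ==
a | h
9 | 1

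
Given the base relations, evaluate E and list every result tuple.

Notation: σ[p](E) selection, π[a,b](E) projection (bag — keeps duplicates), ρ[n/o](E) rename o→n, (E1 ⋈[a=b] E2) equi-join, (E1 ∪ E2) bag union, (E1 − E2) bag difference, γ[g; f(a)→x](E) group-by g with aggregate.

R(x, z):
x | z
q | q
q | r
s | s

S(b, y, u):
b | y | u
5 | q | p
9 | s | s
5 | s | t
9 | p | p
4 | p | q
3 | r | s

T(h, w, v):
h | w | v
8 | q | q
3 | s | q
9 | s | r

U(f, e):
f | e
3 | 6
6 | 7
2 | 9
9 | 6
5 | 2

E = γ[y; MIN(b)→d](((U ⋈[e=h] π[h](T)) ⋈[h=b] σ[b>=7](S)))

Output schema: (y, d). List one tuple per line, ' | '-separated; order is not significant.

Per-node cardinality:
  U → 5
  T → 3
  π[h](T) → 3
  (U ⋈[e=h] π[h](T)) → 1
  S → 6
  σ[b>=7](S) → 2
  ((U ⋈[e=h] π[h](T)) ⋈[h=b] σ[b>=7](S)) → 2
  γ[y; MIN(b)→d](((U ⋈[e=h] π[h](T)) ⋈[h=b] σ[b>=7](S))) → 2

== RESULT ==
y | d
p | 9
s | 9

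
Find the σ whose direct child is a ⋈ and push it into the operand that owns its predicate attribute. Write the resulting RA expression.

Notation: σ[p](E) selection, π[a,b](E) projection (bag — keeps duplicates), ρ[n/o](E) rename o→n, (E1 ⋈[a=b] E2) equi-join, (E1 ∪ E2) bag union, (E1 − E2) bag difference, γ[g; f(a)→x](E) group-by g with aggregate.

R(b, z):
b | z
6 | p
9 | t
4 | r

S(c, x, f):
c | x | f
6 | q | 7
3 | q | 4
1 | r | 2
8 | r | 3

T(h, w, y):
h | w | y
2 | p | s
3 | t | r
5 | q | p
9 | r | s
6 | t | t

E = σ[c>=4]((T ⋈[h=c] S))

σ filters on c, owned by the right side.
E' = (T ⋈[h=c] σ[c>=4](S))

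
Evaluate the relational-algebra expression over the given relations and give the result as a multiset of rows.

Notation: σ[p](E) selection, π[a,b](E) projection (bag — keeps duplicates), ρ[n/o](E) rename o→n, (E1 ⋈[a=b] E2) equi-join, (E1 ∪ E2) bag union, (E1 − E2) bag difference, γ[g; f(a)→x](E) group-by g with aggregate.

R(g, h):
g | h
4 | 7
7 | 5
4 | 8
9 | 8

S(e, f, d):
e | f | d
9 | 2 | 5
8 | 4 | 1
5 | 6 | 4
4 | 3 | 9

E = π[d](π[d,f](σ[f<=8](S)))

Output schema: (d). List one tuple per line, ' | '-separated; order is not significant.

Stepwise |·|:
  S → 4
  σ[f<=8](S) → 4
  π[d,f](σ[f<=8](S)) → 4
  π[d](π[d,f](σ[f<=8](S))) → 4

== RESULT ==
d
1
4
5
9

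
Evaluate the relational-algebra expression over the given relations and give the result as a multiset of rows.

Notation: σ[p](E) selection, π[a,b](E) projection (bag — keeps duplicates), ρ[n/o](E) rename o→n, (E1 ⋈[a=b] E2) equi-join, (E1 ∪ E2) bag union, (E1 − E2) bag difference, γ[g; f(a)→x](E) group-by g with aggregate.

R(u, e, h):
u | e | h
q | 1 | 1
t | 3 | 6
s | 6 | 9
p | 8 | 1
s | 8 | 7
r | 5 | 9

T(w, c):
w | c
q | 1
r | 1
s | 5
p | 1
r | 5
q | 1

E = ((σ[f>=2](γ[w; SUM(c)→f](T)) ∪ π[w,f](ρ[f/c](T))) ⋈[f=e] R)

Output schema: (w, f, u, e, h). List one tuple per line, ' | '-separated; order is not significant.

Stepwise |·|:
  T → 6
  γ[w; SUM(c)→f](T) → 4
  σ[f>=2](γ[w; SUM(c)→f](T)) → 3
  T → 6
  ρ[f/c](T) → 6
  π[w,f](ρ[f/c](T)) → 6
  (σ[f>=2](γ[w; SUM(c)→f](T)) ∪ π[w,f](ρ[f/c](T))) → 9
  R → 6
  ((σ[f>=2](γ[w; SUM(c)→f](T)) ∪ π[w,f](ρ[f/c](T))) ⋈[f=e] R) → 8

== RESULT ==
w | f | u | e | h
p | 1 | q | 1 | 1
q | 1 | q | 1 | 1
q | 1 | q | 1 | 1
r | 1 | q | 1 | 1
r | 5 | r | 5 | 9
r | 6 | s | 6 | 9
s | 5 | r | 5 | 9
s | 5 | r | 5 | 9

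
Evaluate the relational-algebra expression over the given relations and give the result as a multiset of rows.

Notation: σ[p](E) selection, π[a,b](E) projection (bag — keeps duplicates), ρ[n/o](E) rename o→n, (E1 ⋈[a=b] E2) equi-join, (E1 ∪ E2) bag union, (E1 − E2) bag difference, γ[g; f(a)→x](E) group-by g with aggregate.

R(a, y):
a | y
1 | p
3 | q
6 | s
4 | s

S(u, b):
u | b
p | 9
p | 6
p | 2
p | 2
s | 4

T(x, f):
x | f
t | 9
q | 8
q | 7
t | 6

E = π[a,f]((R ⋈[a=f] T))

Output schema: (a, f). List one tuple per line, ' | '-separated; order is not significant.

Stepwise |·|:
  R → 4
  T → 4
  (R ⋈[a=f] T) → 1
  π[a,f]((R ⋈[a=f] T)) → 1

== RESULT ==
a | f
6 | 6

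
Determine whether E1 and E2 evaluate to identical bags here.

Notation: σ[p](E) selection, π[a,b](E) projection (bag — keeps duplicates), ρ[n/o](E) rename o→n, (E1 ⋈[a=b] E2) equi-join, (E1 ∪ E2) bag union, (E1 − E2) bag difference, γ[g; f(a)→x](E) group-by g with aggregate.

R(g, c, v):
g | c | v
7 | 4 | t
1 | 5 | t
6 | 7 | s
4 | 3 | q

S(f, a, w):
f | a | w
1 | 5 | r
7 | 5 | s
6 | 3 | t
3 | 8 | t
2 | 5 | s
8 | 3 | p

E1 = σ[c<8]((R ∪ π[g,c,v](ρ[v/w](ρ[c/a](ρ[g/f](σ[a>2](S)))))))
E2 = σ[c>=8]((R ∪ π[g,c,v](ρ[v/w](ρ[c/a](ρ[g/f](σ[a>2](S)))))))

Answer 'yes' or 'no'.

E1 subexpression sizes:
  R → 4
  S → 6
  σ[a>2](S) → 6
  ρ[g/f](σ[a>2](S)) → 6
  ρ[c/a](ρ[g/f](σ[a>2](S))) → 6
  ρ[v/w](ρ[c/a](ρ[g/f](σ[a>2](S)))) → 6
  π[g,c,v](ρ[v/w](ρ[c/a](ρ[g/f](σ[a>2](S))))) → 6
  (R ∪ π[g,c,v](ρ[v/w](ρ[c/a](ρ[g/f](σ[a>2](S)))))) → 10
  σ[c<8]((R ∪ π[g,c,v](ρ[v/w](ρ[c/a](ρ[g/f](σ[a>2](S))))))) → 9
E2 subexpression sizes:
  R → 4
  S → 6
  σ[a>2](S) → 6
  ρ[g/f](σ[a>2](S)) → 6
  ρ[c/a](ρ[g/f](σ[a>2](S))) → 6
  ρ[v/w](ρ[c/a](ρ[g/f](σ[a>2](S)))) → 6
  π[g,c,v](ρ[v/w](ρ[c/a](ρ[g/f](σ[a>2](S))))) → 6
  (R ∪ π[g,c,v](ρ[v/w](ρ[c/a](ρ[g/f](σ[a>2](S)))))) → 10
  σ[c>=8]((R ∪ π[g,c,v](ρ[v/w](ρ[c/a](ρ[g/f](σ[a>2](S))))))) → 1

E1 result:
g | c | v
1 | 5 | r
1 | 5 | t
2 | 5 | s
4 | 3 | q
6 | 3 | t
6 | 7 | s
7 | 4 | t
7 | 5 | s
8 | 3 | p
E2 result:
g | c | v
3 | 8 | t
Witness: (6, 3, 't') appears 1× in E1 but 0× in E2.

no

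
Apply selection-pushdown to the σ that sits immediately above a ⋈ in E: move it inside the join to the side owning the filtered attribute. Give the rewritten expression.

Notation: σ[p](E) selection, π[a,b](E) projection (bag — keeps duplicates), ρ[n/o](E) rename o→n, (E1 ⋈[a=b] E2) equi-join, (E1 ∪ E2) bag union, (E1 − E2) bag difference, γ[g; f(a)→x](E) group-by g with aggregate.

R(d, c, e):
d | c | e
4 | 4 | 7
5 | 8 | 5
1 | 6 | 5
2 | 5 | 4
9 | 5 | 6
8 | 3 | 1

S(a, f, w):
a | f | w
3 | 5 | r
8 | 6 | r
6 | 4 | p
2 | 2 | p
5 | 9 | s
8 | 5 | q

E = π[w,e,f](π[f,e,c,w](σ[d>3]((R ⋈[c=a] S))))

σ filters on d, owned by the left side.
E' = π[w,e,f](π[f,e,c,w]((σ[d>3](R) ⋈[c=a] S)))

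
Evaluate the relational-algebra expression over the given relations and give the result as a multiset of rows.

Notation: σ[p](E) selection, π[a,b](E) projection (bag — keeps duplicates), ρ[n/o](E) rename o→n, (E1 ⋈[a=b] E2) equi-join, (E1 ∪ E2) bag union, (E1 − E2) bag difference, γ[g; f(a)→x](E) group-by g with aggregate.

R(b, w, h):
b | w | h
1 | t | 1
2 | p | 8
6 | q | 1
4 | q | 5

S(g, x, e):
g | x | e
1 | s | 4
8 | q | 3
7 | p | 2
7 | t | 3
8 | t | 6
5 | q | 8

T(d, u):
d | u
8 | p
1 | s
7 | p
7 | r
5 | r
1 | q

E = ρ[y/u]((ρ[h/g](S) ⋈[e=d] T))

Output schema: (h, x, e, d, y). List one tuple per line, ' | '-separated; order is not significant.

Per-node cardinality:
  S → 6
  ρ[h/g](S) → 6
  T → 6
  (ρ[h/g](S) ⋈[e=d] T) → 1
  ρ[y/u]((ρ[h/g](S) ⋈[e=d] T)) → 1

== RESULT ==
h | x | e | d | y
5 | q | 8 | 8 | p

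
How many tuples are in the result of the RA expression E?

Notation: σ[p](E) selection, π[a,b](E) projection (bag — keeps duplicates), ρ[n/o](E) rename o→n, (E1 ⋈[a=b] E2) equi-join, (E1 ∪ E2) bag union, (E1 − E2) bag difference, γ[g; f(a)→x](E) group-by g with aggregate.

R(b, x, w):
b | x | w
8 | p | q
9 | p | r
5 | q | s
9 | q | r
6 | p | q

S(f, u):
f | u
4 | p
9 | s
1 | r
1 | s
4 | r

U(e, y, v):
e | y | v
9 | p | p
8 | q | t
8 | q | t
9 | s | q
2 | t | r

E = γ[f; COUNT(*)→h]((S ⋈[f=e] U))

Per-node cardinality:
  S → 5
  U → 5
  (S ⋈[f=e] U) → 2
  γ[f; COUNT(*)→h]((S ⋈[f=e] U)) → 1

|E| = 1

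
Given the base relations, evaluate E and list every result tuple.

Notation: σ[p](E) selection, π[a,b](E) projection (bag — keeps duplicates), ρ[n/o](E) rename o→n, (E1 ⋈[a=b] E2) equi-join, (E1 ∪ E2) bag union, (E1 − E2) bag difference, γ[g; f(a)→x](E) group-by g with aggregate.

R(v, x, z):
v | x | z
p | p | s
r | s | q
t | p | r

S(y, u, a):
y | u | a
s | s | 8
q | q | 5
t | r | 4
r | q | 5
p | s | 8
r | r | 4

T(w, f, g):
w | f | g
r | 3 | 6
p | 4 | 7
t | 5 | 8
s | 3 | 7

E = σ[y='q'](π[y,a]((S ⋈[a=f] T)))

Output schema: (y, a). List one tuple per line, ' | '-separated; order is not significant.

Subexpression sizes:
  S → 6
  T → 4
  (S ⋈[a=f] T) → 4
  π[y,a]((S ⋈[a=f] T)) → 4
  σ[y='q'](π[y,a]((S ⋈[a=f] T))) → 1

== RESULT ==
y | a
q | 5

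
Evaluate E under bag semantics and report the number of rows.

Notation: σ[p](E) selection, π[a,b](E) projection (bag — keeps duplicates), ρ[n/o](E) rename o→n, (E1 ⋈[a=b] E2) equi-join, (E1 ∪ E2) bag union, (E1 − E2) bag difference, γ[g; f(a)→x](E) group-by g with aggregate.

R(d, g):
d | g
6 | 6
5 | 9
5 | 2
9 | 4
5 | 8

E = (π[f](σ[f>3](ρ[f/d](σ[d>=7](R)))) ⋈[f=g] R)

Subexpression sizes:
  R → 5
  σ[d>=7](R) → 1
  ρ[f/d](σ[d>=7](R)) → 1
  σ[f>3](ρ[f/d](σ[d>=7](R))) → 1
  π[f](σ[f>3](ρ[f/d](σ[d>=7](R)))) → 1
  R → 5
  (π[f](σ[f>3](ρ[f/d](σ[d>=7](R)))) ⋈[f=g] R) → 1

|E| = 1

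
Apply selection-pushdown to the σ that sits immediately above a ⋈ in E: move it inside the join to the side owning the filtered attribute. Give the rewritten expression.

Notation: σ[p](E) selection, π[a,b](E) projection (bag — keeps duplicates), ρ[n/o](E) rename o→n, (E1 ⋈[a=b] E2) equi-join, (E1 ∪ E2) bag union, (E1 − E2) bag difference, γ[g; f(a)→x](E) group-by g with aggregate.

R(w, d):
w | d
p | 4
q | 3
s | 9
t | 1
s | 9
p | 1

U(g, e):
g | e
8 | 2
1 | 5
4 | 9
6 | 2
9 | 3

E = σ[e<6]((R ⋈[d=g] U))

σ filters on e, owned by the right side.
E' = (R ⋈[d=g] σ[e<6](U))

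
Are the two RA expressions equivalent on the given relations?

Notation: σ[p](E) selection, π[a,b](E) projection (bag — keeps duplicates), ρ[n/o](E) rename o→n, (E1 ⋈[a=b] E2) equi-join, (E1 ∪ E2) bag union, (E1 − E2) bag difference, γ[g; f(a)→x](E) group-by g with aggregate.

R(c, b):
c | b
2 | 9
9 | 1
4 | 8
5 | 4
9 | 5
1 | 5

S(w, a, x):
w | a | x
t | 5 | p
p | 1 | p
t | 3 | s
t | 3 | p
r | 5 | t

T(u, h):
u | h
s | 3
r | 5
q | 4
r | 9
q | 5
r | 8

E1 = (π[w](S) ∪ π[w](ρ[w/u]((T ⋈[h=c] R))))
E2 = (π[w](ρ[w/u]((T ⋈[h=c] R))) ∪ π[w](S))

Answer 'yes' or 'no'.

E1 stepwise |·|:
  S → 5
  π[w](S) → 5
  T → 6
  R → 6
  (T ⋈[h=c] R) → 5
  ρ[w/u]((T ⋈[h=c] R)) → 5
  π[w](ρ[w/u]((T ⋈[h=c] R))) → 5
  (π[w](S) ∪ π[w](ρ[w/u]((T ⋈[h=c] R)))) → 10
E2 stepwise |·|:
  T → 6
  R → 6
  (T ⋈[h=c] R) → 5
  ρ[w/u]((T ⋈[h=c] R)) → 5
  π[w](ρ[w/u]((T ⋈[h=c] R))) → 5
  S → 5
  π[w](S) → 5
  (π[w](ρ[w/u]((T ⋈[h=c] R))) ∪ π[w](S)) → 10

E1 and E2 produce the same multiset:
w
p
q
q
r
r
r
r
t
t
t

yes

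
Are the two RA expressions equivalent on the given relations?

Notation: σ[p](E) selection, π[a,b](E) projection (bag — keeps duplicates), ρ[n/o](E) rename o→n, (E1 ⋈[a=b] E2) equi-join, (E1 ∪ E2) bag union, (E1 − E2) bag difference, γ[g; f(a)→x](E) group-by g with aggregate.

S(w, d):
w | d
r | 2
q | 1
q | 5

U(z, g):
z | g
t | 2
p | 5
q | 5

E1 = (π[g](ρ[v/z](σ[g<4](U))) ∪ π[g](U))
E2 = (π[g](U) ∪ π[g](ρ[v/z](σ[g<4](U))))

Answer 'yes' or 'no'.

E1 stepwise |·|:
  U → 3
  σ[g<4](U) → 1
  ρ[v/z](σ[g<4](U)) → 1
  π[g](ρ[v/z](σ[g<4](U))) → 1
  U → 3
  π[g](U) → 3
  (π[g](ρ[v/z](σ[g<4](U))) ∪ π[g](U)) → 4
E2 stepwise |·|:
  U → 3
  π[g](U) → 3
  U → 3
  σ[g<4](U) → 1
  ρ[v/z](σ[g<4](U)) → 1
  π[g](ρ[v/z](σ[g<4](U))) → 1
  (π[g](U) ∪ π[g](ρ[v/z](σ[g<4](U)))) → 4

E1 and E2 produce the same multiset:
g
2
2
5
5

yes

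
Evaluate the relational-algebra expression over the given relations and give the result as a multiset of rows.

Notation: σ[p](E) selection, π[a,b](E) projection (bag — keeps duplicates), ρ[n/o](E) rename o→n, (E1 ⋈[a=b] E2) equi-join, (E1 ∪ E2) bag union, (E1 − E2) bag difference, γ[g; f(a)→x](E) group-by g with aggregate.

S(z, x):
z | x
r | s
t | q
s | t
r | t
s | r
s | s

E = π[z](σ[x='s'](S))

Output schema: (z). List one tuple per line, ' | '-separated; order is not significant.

Subexpression sizes:
  S → 6
  σ[x='s'](S) → 2
  π[z](σ[x='s'](S)) → 2

== RESULT ==
z
r
s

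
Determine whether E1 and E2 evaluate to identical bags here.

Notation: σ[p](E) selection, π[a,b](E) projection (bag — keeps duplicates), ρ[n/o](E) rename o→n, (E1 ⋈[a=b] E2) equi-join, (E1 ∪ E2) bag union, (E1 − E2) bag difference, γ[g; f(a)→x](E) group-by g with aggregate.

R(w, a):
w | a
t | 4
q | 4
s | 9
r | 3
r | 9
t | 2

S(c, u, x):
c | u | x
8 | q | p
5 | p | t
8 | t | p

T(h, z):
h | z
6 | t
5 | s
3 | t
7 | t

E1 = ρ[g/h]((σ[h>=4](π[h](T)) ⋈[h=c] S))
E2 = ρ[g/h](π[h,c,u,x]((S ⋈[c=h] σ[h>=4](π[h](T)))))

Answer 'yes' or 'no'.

E1 subexpression sizes:
  T → 4
  π[h](T) → 4
  σ[h>=4](π[h](T)) → 3
  S → 3
  (σ[h>=4](π[h](T)) ⋈[h=c] S) → 1
  ρ[g/h]((σ[h>=4](π[h](T)) ⋈[h=c] S)) → 1
E2 subexpression sizes:
  S → 3
  T → 4
  π[h](T) → 4
  σ[h>=4](π[h](T)) → 3
  (S ⋈[c=h] σ[h>=4](π[h](T))) → 1
  π[h,c,u,x]((S ⋈[c=h] σ[h>=4](π[h](T)))) → 1
  ρ[g/h](π[h,c,u,x]((S ⋈[c=h] σ[h>=4](π[h](T))))) → 1

E1 and E2 produce the same multiset:
g | c | u | x
5 | 5 | p | t

yes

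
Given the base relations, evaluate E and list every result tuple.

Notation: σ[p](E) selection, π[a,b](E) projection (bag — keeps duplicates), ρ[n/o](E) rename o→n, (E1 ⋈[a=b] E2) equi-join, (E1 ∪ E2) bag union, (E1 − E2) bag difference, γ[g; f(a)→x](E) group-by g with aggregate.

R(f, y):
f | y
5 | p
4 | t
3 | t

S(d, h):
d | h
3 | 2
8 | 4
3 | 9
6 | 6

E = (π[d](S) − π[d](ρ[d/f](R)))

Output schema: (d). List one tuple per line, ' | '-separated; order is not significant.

Per-node cardinality:
  S → 4
  π[d](S) → 4
  R → 3
  ρ[d/f](R) → 3
  π[d](ρ[d/f](R)) → 3
  (π[d](S) − π[d](ρ[d/f](R))) → 3

== RESULT ==
d
3
6
8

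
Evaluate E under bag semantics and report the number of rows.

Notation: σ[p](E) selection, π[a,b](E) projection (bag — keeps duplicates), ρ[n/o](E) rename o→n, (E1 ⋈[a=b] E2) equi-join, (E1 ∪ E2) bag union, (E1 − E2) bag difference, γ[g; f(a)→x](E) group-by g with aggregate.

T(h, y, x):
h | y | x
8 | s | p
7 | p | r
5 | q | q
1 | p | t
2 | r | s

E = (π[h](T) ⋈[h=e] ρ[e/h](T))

Stepwise |·|:
  T → 5
  π[h](T) → 5
  T → 5
  ρ[e/h](T) → 5
  (π[h](T) ⋈[h=e] ρ[e/h](T)) → 5

|E| = 5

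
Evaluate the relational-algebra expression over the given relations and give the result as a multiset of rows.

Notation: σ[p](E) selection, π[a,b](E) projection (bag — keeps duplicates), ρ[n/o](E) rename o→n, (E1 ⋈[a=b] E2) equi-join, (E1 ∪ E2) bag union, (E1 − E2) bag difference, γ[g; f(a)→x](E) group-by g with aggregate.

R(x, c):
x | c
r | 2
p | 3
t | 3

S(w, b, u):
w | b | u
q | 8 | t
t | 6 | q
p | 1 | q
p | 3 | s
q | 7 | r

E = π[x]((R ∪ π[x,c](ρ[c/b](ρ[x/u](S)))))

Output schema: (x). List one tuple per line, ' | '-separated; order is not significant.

Per-node cardinality:
  R → 3
  S → 5
  ρ[x/u](S) → 5
  ρ[c/b](ρ[x/u](S)) → 5
  π[x,c](ρ[c/b](ρ[x/u](S))) → 5
  (R ∪ π[x,c](ρ[c/b](ρ[x/u](S)))) → 8
  π[x]((R ∪ π[x,c](ρ[c/b](ρ[x/u](S))))) → 8

== RESULT ==
x
p
q
q
r
r
s
t
t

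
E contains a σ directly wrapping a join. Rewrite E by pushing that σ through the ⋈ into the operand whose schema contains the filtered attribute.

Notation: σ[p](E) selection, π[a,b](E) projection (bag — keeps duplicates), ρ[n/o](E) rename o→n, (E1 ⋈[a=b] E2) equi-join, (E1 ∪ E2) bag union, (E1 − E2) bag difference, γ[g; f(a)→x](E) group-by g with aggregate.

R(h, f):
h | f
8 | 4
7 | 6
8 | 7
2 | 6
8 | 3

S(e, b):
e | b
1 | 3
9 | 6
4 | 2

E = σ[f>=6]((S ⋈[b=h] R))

σ filters on f, owned by the right side.
E' = (S ⋈[b=h] σ[f>=6](R))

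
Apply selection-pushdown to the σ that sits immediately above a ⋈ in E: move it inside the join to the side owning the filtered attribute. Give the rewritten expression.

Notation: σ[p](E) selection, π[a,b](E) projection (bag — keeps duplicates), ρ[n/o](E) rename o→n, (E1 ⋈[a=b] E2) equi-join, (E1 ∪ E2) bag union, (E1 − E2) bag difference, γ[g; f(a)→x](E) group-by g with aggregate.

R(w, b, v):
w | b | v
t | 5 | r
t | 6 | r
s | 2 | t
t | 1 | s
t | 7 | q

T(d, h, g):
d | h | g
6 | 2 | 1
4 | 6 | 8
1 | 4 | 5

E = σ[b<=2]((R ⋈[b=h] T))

σ filters on b, owned by the left side.
E' = (σ[b<=2](R) ⋈[b=h] T)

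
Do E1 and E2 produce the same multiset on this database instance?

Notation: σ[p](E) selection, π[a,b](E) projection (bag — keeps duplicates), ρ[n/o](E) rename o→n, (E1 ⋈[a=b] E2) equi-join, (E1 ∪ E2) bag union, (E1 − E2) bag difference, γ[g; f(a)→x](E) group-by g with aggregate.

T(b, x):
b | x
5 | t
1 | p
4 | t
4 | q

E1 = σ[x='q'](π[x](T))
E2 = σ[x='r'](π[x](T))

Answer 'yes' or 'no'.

E1 row counts bottom-up:
  T → 4
  π[x](T) → 4
  σ[x='q'](π[x](T)) → 1
E2 row counts bottom-up:
  T → 4
  π[x](T) → 4
  σ[x='r'](π[x](T)) → 0

E1 result:
x
q
E2 result:
x
(0 rows)
Witness: ('q',) appears 1× in E1 but 0× in E2.

no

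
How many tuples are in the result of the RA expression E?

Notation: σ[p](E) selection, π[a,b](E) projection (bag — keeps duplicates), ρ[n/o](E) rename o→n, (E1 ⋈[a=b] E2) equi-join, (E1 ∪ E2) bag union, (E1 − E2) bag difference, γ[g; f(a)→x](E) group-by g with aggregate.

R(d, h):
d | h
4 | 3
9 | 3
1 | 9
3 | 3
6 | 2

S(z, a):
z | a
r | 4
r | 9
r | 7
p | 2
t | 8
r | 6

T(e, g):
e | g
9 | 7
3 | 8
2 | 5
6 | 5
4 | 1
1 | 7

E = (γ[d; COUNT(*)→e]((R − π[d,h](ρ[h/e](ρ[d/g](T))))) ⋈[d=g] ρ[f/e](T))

Per-node cardinality:
  R → 5
  T → 6
  ρ[d/g](T) → 6
  ρ[h/e](ρ[d/g](T)) → 6
  π[d,h](ρ[h/e](ρ[d/g](T))) → 6
  (R − π[d,h](ρ[h/e](ρ[d/g](T)))) → 5
  γ[d; COUNT(*)→e]((R − π[d,h](ρ[h/e](ρ[d/g](T))))) → 5
  T → 6
  ρ[f/e](T) → 6
  (γ[d; COUNT(*)→e]((R − π[d,h](ρ[h/e](ρ[d/g](T))))) ⋈[d=g] ρ[f/e](T)) → 1

|E| = 1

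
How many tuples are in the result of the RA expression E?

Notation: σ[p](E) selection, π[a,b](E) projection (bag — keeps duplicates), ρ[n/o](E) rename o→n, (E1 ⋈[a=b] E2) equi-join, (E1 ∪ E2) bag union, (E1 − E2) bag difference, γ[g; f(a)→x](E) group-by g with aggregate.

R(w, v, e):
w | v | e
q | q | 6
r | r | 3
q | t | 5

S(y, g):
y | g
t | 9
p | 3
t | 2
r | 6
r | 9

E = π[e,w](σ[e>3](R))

Stepwise |·|:
  R → 3
  σ[e>3](R) → 2
  π[e,w](σ[e>3](R)) → 2

|E| = 2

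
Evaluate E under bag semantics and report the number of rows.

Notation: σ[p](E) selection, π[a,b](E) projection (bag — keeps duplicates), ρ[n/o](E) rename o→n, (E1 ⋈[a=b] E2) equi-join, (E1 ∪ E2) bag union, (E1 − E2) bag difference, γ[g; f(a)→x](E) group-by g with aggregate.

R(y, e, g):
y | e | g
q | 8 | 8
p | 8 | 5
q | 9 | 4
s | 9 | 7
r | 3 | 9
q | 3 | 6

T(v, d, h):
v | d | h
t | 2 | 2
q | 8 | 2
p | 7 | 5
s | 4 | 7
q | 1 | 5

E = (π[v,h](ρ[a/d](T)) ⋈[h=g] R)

Subexpression sizes:
  T → 5
  ρ[a/d](T) → 5
  π[v,h](ρ[a/d](T)) → 5
  R → 6
  (π[v,h](ρ[a/d](T)) ⋈[h=g] R) → 3

|E| = 3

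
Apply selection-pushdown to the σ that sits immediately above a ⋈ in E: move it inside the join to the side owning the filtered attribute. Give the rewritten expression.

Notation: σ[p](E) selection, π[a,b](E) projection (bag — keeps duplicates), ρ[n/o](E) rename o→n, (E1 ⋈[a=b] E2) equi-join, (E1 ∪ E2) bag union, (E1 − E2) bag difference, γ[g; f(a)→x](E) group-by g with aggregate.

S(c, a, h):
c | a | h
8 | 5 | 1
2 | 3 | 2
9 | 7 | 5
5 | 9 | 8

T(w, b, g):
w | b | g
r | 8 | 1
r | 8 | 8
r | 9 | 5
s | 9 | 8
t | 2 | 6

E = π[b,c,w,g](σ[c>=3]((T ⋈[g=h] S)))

σ filters on c, owned by the right side.
E' = π[b,c,w,g]((T ⋈[g=h] σ[c>=3](S)))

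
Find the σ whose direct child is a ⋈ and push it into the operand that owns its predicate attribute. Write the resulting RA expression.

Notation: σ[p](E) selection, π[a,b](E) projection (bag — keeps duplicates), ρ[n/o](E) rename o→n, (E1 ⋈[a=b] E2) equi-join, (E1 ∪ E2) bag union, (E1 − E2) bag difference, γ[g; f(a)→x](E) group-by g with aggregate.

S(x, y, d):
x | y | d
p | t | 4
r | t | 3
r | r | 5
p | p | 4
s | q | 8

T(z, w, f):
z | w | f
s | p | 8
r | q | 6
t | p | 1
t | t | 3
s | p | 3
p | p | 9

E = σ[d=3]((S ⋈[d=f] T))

σ filters on d, owned by the left side.
E' = (σ[d=3](S) ⋈[d=f] T)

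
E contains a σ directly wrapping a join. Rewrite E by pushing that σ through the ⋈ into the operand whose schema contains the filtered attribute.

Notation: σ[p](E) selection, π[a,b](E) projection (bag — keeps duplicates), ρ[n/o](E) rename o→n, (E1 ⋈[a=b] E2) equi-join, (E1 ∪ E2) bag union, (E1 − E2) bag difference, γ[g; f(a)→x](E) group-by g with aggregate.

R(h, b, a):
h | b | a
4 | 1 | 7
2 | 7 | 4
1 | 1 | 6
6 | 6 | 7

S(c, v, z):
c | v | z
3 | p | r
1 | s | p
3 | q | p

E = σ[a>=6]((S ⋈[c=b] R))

σ filters on a, owned by the right side.
E' = (S ⋈[c=b] σ[a>=6](R))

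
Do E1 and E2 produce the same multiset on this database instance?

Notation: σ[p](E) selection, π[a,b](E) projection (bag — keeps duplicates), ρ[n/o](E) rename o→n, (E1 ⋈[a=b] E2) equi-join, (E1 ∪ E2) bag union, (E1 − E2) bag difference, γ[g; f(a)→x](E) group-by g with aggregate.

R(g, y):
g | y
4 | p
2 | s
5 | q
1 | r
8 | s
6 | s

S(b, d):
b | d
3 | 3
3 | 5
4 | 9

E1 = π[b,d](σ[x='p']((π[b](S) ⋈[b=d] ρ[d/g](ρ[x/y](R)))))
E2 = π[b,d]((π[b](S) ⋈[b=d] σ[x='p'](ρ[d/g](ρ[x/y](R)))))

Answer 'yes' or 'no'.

E1 subexpression sizes:
  S → 3
  π[b](S) → 3
  R → 6
  ρ[x/y](R) → 6
  ρ[d/g](ρ[x/y](R)) → 6
  (π[b](S) ⋈[b=d] ρ[d/g](ρ[x/y](R))) → 1
  σ[x='p']((π[b](S) ⋈[b=d] ρ[d/g](ρ[x/y](R)))) → 1
  π[b,d](σ[x='p']((π[b](S) ⋈[b=d] ρ[d/g](ρ[x/y](R))))) → 1
E2 subexpression sizes:
  S → 3
  π[b](S) → 3
  R → 6
  ρ[x/y](R) → 6
  ρ[d/g](ρ[x/y](R)) → 6
  σ[x='p'](ρ[d/g](ρ[x/y](R))) → 1
  (π[b](S) ⋈[b=d] σ[x='p'](ρ[d/g](ρ[x/y](R)))) → 1
  π[b,d]((π[b](S) ⋈[b=d] σ[x='p'](ρ[d/g](ρ[x/y](R))))) → 1

E1 and E2 produce the same multiset:
b | d
4 | 4

yes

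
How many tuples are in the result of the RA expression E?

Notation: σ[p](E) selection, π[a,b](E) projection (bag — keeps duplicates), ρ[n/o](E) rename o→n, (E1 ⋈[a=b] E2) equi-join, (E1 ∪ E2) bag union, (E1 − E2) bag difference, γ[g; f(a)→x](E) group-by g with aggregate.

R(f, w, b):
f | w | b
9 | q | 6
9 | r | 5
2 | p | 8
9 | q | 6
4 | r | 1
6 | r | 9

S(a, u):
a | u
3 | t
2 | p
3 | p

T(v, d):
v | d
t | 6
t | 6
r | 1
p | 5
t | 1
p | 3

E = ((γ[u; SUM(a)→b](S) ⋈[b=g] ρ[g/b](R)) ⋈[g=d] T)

Subexpression sizes:
  S → 3
  γ[u; SUM(a)→b](S) → 2
  R → 6
  ρ[g/b](R) → 6
  (γ[u; SUM(a)→b](S) ⋈[b=g] ρ[g/b](R)) → 1
  T → 6
  ((γ[u; SUM(a)→b](S) ⋈[b=g] ρ[g/b](R)) ⋈[g=d] T) → 1

|E| = 1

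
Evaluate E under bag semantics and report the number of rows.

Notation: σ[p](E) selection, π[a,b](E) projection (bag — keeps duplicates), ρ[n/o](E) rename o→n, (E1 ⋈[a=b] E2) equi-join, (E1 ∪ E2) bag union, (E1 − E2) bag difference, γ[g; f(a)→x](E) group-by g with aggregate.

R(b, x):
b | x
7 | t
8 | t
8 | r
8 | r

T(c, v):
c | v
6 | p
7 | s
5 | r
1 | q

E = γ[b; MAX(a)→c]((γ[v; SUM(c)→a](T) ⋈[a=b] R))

Subexpression sizes:
  T → 4
  γ[v; SUM(c)→a](T) → 4
  R → 4
  (γ[v; SUM(c)→a](T) ⋈[a=b] R) → 1
  γ[b; MAX(a)→c]((γ[v; SUM(c)→a](T) ⋈[a=b] R)) → 1

|E| = 1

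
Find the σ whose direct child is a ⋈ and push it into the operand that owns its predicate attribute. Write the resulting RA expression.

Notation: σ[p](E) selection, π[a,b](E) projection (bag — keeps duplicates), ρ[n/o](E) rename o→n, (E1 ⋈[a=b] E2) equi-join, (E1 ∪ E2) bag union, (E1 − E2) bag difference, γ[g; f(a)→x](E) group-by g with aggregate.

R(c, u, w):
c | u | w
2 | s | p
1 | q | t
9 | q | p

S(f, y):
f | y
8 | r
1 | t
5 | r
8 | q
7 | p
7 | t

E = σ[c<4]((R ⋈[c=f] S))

σ filters on c, owned by the left side.
E' = (σ[c<4](R) ⋈[c=f] S)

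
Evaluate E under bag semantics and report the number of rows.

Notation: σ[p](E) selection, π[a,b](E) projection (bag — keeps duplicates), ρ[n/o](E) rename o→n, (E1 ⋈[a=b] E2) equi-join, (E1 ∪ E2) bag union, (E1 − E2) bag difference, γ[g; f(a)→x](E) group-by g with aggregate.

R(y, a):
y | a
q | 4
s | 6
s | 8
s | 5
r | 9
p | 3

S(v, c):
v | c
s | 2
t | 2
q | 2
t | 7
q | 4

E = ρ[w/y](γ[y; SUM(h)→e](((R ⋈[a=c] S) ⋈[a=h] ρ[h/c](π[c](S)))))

Subexpression sizes:
  R → 6
  S → 5
  (R ⋈[a=c] S) → 1
  S → 5
  π[c](S) → 5
  ρ[h/c](π[c](S)) → 5
  ((R ⋈[a=c] S) ⋈[a=h] ρ[h/c](π[c](S))) → 1
  γ[y; SUM(h)→e](((R ⋈[a=c] S) ⋈[a=h] ρ[h/c](π[c](S)))) → 1
  ρ[w/y](γ[y; SUM(h)→e](((R ⋈[a=c] S) ⋈[a=h] ρ[h/c](π[c](S))))) → 1

|E| = 1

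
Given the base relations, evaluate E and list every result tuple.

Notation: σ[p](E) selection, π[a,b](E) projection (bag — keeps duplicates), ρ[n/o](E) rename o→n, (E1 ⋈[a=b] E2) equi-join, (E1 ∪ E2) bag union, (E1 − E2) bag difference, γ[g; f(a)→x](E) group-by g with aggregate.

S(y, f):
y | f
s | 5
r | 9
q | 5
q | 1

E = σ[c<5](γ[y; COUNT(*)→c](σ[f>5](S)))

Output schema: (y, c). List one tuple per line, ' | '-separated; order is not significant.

Row counts bottom-up:
  S → 4
  σ[f>5](S) → 1
  γ[y; COUNT(*)→c](σ[f>5](S)) → 1
  σ[c<5](γ[y; COUNT(*)→c](σ[f>5](S))) → 1

== RESULT ==
y | c
r | 1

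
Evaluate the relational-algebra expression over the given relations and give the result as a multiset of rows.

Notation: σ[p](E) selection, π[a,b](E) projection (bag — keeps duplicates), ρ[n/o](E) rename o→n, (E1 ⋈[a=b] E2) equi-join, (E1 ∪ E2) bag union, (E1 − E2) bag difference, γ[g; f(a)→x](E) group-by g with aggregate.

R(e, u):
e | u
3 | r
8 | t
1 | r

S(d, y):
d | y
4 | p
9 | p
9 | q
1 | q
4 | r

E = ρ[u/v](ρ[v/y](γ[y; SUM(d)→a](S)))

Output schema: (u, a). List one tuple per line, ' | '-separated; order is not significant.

Subexpression sizes:
  S → 5
  γ[y; SUM(d)→a](S) → 3
  ρ[v/y](γ[y; SUM(d)→a](S)) → 3
  ρ[u/v](ρ[v/y](γ[y; SUM(d)→a](S))) → 3

== RESULT ==
u | a
p | 13
q | 10
r | 4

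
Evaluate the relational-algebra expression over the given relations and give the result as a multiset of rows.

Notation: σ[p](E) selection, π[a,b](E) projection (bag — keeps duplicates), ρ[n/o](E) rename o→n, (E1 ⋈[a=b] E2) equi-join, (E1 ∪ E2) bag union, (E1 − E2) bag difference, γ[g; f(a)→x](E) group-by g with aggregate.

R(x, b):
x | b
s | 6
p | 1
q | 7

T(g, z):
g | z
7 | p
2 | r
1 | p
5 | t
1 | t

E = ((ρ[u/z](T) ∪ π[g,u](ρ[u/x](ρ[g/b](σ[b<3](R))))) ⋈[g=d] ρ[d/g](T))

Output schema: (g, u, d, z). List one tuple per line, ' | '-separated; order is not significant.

Per-node cardinality:
  T → 5
  ρ[u/z](T) → 5
  R → 3
  σ[b<3](R) → 1
  ρ[g/b](σ[b<3](R)) → 1
  ρ[u/x](ρ[g/b](σ[b<3](R))) → 1
  π[g,u](ρ[u/x](ρ[g/b](σ[b<3](R)))) → 1
  (ρ[u/z](T) ∪ π[g,u](ρ[u/x](ρ[g/b](σ[b<3](R))))) → 6
  T → 5
  ρ[d/g](T) → 5
  ((ρ[u/z](T) ∪ π[g,u](ρ[u/x](ρ[g/b](σ[b<3](R))))) ⋈[g=d] ρ[d/g](T)) → 9

== RESULT ==
g | u | d | z
1 | p | 1 | p
1 | p | 1 | p
1 | p | 1 | t
1 | p | 1 | t
1 | t | 1 | p
1 | t | 1 | t
2 | r | 2 | r
5 | t | 5 | t
7 | p | 7 | p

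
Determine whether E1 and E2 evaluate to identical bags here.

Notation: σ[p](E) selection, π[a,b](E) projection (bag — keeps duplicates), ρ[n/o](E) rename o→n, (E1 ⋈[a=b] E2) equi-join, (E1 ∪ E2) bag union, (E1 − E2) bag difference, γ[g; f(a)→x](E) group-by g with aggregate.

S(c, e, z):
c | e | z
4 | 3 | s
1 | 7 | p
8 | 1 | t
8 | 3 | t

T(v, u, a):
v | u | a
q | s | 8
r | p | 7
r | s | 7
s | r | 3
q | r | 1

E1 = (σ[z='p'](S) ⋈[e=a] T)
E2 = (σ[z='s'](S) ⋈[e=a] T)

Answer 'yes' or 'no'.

E1 stepwise |·|:
  S → 4
  σ[z='p'](S) → 1
  T → 5
  (σ[z='p'](S) ⋈[e=a] T) → 2
E2 stepwise |·|:
  S → 4
  σ[z='s'](S) → 1
  T → 5
  (σ[z='s'](S) ⋈[e=a] T) → 1

E1 result:
c | e | z | v | u | a
1 | 7 | p | r | p | 7
1 | 7 | p | r | s | 7
E2 result:
c | e | z | v | u | a
4 | 3 | s | s | r | 3
Witness: (1, 7, 'p', 'r', 's', 7) appears 1× in E1 but 0× in E2.

no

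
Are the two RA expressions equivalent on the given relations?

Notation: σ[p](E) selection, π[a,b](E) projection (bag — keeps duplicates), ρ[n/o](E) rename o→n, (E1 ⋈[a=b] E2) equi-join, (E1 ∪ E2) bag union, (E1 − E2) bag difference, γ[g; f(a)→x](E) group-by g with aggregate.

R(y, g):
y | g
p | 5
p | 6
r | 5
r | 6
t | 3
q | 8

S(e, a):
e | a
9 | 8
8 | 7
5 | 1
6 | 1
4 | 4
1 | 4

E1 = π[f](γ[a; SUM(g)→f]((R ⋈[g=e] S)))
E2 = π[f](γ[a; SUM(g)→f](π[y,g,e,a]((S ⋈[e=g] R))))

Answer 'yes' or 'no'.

E1 row counts bottom-up:
  R → 6
  S → 6
  (R ⋈[g=e] S) → 5
  γ[a; SUM(g)→f]((R ⋈[g=e] S)) → 2
  π[f](γ[a; SUM(g)→f]((R ⋈[g=e] S))) → 2
E2 row counts bottom-up:
  S → 6
  R → 6
  (S ⋈[e=g] R) → 5
  π[y,g,e,a]((S ⋈[e=g] R)) → 5
  γ[a; SUM(g)→f](π[y,g,e,a]((S ⋈[e=g] R))) → 2
  π[f](γ[a; SUM(g)→f](π[y,g,e,a]((S ⋈[e=g] R)))) → 2

E1 and E2 produce the same multiset:
f
8
22

yes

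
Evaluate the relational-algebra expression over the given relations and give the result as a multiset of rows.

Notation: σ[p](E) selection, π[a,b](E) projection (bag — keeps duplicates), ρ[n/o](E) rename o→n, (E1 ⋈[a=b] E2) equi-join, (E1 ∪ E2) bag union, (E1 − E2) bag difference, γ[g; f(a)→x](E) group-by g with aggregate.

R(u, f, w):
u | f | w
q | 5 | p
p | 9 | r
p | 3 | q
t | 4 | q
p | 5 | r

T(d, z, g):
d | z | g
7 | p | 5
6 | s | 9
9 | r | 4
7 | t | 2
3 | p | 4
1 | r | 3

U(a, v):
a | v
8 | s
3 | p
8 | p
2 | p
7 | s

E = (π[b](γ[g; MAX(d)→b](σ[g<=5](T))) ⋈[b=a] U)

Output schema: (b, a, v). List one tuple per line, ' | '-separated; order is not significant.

Per-node cardinality:
  T → 6
  σ[g<=5](T) → 5
  γ[g; MAX(d)→b](σ[g<=5](T)) → 4
  π[b](γ[g; MAX(d)→b](σ[g<=5](T))) → 4
  U → 5
  (π[b](γ[g; MAX(d)→b](σ[g<=5](T))) ⋈[b=a] U) → 2

== RESULT ==
b | a | v
7 | 7 | s
7 | 7 | s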